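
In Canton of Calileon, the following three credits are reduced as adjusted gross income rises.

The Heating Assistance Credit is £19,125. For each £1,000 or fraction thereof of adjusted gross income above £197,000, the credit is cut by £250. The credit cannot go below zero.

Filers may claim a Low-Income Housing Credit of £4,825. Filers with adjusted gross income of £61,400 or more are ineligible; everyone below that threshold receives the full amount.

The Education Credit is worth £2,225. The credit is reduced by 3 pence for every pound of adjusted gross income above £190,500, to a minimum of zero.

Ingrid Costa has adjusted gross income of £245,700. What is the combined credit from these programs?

£7,444

Heating Assistance Credit: income exceeds £197,000 by £48,700, which is 49 full-or-partial £1,000 increments; reduction = 49 × £250 = £12,250, leaving £6,875.
Low-Income Housing Credit: £245,700 meets or exceeds the £61,400 cutoff, so the credit is £0.
Education Credit: 3% of the £55,200 excess over £190,500 is £1,656; credit = £2,225 − £1,656 = £569.
Total: £6,875 + £0 + £569 = £7,444.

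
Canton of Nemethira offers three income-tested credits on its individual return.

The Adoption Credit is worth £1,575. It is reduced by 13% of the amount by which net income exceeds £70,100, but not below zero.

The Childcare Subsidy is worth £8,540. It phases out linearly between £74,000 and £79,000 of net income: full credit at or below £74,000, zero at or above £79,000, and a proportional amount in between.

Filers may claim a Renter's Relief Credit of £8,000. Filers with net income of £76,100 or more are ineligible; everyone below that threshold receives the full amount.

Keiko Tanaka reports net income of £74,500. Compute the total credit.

£16,689

Adoption Credit: 13% of the £4,400 excess over £70,100 is £572; credit = £1,575 − £572 = £1,003.
Childcare Subsidy: £74,500 is £500 into a £5,000 phase-out range, leaving 4,500/5,000 of the credit: £8,540 × 4,500/5,000 = £7,686.
Renter's Relief Credit: £74,500 is below the £76,100 cutoff, so the full £8,000 applies.
Total: £1,003 + £7,686 + £8,000 = £16,689.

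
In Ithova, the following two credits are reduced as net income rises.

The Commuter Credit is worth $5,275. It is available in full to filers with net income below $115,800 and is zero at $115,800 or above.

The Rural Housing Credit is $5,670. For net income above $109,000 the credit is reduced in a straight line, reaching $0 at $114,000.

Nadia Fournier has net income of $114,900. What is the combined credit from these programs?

$5,275

Commuter Credit: $114,900 is below the $115,800 cutoff, so the full $5,275 applies.
Rural Housing Credit: $114,900 is at or above $114,000, so the credit is $0.
Total: $5,275 + $0 = $5,275.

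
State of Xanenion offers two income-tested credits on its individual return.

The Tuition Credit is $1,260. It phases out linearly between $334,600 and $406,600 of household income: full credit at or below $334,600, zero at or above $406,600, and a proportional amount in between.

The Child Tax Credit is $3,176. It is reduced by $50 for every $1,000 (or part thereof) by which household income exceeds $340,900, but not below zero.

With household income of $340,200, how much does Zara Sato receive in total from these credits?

Tuition Credit: $340,200 is $5,600 into a $72,000 phase-out range, leaving 66,400/72,000 of the credit: $1,260 × 66,400/72,000 = $1,162.
Child Tax Credit: $340,200 is at or below the $340,900 threshold, so the full $3,176 applies.
Total: $1,162 + $3,176 = $4,338.

$4,338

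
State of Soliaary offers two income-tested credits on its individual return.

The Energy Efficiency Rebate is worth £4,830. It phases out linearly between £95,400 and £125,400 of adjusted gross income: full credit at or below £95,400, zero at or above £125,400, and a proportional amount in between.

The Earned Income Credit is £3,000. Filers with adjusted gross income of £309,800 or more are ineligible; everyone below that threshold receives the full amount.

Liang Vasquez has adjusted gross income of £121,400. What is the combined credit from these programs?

£3,644

Energy Efficiency Rebate: £121,400 is £26,000 into a £30,000 phase-out range, leaving 4,000/30,000 of the credit: £4,830 × 4,000/30,000 = £644.
Earned Income Credit: £121,400 is below the £309,800 cutoff, so the full £3,000 applies.
Total: £644 + £3,000 = £3,644.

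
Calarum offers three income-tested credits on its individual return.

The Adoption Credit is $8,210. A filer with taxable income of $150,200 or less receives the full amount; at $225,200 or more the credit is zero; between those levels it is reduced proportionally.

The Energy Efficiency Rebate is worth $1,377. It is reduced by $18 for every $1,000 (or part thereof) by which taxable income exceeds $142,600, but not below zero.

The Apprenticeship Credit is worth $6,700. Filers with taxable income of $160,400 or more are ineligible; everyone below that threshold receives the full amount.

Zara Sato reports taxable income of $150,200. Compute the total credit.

Adoption Credit: $150,200 is at or below the $150,200 threshold, so the full $8,210 applies.
Energy Efficiency Rebate: income exceeds $142,600 by $7,600, which is 8 full-or-partial $1,000 increments; reduction = 8 × $18 = $144, leaving $1,233.
Apprenticeship Credit: $150,200 is below the $160,400 cutoff, so the full $6,700 applies.
Total: $8,210 + $1,233 + $6,700 = $16,143.

$16,143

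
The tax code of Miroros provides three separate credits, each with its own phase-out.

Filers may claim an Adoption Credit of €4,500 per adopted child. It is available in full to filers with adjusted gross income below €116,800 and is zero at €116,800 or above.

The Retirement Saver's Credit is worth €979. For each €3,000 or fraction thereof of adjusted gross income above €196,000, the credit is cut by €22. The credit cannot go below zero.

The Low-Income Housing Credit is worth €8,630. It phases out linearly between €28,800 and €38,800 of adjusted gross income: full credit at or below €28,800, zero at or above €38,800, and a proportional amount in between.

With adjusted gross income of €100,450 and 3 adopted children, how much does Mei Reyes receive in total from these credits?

€14,479

Adoption Credit: base = 3 × €4,500 = €13,500. €100,450 is below the €116,800 cutoff, so the full €13,500 applies.
Retirement Saver's Credit: €100,450 is at or below the €196,000 threshold, so the full €979 applies.
Low-Income Housing Credit: €100,450 is at or above €38,800, so the credit is €0.
Total: €13,500 + €979 + €0 = €14,479.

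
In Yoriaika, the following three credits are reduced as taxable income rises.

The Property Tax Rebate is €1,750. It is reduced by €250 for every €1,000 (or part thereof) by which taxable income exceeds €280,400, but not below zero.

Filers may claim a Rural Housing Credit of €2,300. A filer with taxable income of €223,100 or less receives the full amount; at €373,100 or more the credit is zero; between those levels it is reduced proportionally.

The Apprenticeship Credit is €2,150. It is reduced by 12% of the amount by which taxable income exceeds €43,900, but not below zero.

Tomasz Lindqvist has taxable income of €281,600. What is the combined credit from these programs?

Property Tax Rebate: income exceeds €280,400 by €1,200, which is 2 full-or-partial €1,000 increments; reduction = 2 × €250 = €500, leaving €1,250.
Rural Housing Credit: €281,600 is €58,500 into a €150,000 phase-out range, leaving 91,500/150,000 of the credit: €2,300 × 91,500/150,000 = €1,403.
Apprenticeship Credit: 12% of the €237,700 excess over €43,900 is €28,524 ≥ base, so the credit is €0.
Total: €1,250 + €1,403 + €0 = €2,653.

€2,653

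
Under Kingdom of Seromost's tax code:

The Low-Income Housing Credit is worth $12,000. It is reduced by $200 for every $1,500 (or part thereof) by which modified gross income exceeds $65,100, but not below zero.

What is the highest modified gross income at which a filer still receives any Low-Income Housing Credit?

After 59 increments the reduction is 59 × $200 = $11,800, leaving $200; one more increment wipes it out. Increment 59 ends at excess 59 × $1,500 = $88,500, so the highest qualifying income is $65,100 + $88,500 = $153,600.

$153,600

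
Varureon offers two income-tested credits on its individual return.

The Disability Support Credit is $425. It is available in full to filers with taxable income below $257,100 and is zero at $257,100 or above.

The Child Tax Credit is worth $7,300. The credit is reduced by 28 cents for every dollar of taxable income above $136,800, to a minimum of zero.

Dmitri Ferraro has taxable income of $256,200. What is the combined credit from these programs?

Disability Support Credit: $256,200 is below the $257,100 cutoff, so the full $425 applies.
Child Tax Credit: 28% of the $119,400 excess over $136,800 is $33,432 ≥ base, so the credit is $0.
Total: $425 + $0 = $425.

$425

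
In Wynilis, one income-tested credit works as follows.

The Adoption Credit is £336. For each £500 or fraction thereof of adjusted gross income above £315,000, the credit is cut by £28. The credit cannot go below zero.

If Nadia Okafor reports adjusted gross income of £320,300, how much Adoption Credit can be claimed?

Adoption Credit: income exceeds £315,000 by £5,300, which is 11 full-or-partial £500 increments; reduction = 11 × £28 = £308, leaving £28.

£28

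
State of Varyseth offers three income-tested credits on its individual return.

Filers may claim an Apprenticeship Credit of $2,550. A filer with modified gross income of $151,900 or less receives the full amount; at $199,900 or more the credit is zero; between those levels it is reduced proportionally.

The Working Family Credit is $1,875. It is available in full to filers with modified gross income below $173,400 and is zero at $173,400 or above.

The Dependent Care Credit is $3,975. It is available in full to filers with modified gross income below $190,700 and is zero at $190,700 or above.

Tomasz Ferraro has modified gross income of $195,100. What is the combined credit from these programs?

Apprenticeship Credit: $195,100 is $43,200 into a $48,000 phase-out range, leaving 4,800/48,000 of the credit: $2,550 × 4,800/48,000 = $255.
Working Family Credit: $195,100 meets or exceeds the $173,400 cutoff, so the credit is $0.
Dependent Care Credit: $195,100 meets or exceeds the $190,700 cutoff, so the credit is $0.
Total: $255 + $0 + $0 = $255.

$255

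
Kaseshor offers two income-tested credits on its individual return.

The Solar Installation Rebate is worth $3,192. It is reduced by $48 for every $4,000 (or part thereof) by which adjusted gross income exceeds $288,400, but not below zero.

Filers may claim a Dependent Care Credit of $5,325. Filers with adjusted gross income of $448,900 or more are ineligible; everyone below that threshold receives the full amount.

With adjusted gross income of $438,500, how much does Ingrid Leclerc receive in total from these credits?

Solar Installation Rebate: income exceeds $288,400 by $150,100, which is 38 full-or-partial $4,000 increments; reduction = 38 × $48 = $1,824, leaving $1,368.
Dependent Care Credit: $438,500 is below the $448,900 cutoff, so the full $5,325 applies.
Total: $1,368 + $5,325 = $6,693.

$6,693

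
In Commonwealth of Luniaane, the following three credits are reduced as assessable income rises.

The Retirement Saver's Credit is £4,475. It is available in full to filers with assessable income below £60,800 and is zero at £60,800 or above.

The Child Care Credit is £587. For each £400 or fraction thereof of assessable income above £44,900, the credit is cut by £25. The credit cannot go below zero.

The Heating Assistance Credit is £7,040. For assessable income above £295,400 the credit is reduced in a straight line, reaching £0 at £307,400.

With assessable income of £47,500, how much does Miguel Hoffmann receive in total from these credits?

£11,927

Retirement Saver's Credit: £47,500 is below the £60,800 cutoff, so the full £4,475 applies.
Child Care Credit: income exceeds £44,900 by £2,600, which is 7 full-or-partial £400 increments; reduction = 7 × £25 = £175, leaving £412.
Heating Assistance Credit: £47,500 is at or below the £295,400 threshold, so the full £7,040 applies.
Total: £4,475 + £412 + £7,040 = £11,927.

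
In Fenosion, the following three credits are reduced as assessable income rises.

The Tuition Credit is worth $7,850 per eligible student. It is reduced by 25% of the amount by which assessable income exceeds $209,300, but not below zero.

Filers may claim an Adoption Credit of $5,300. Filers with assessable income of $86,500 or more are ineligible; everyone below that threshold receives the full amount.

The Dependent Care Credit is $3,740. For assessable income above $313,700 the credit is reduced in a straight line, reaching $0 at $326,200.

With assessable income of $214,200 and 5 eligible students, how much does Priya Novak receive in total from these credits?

$41,765

Tuition Credit: base = 5 × $7,850 = $39,250. 25% of the $4,900 excess over $209,300 is $1,225; credit = $39,250 − $1,225 = $38,025.
Adoption Credit: $214,200 meets or exceeds the $86,500 cutoff, so the credit is $0.
Dependent Care Credit: $214,200 is at or below the $313,700 threshold, so the full $3,740 applies.
Total: $38,025 + $0 + $3,740 = $41,765.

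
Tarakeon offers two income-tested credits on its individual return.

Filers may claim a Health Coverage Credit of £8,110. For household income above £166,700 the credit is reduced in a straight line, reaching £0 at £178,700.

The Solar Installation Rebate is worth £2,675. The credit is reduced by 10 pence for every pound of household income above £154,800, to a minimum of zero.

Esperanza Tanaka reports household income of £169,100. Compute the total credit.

Health Coverage Credit: £169,100 is £2,400 into a £12,000 phase-out range, leaving 9,600/12,000 of the credit: £8,110 × 9,600/12,000 = £6,488.
Solar Installation Rebate: 10% of the £14,300 excess over £154,800 is £1,430; credit = £2,675 − £1,430 = £1,245.
Total: £6,488 + £1,245 = £7,733.

£7,733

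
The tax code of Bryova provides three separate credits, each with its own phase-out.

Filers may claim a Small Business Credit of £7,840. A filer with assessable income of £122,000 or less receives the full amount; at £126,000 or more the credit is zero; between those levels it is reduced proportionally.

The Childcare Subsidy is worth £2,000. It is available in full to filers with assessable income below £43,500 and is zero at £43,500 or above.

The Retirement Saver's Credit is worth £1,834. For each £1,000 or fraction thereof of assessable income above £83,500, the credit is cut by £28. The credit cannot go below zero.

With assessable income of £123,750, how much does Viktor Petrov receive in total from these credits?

Small Business Credit: £123,750 is £1,750 into a £4,000 phase-out range, leaving 2,250/4,000 of the credit: £7,840 × 2,250/4,000 = £4,410.
Childcare Subsidy: £123,750 meets or exceeds the £43,500 cutoff, so the credit is £0.
Retirement Saver's Credit: income exceeds £83,500 by £40,250, which is 41 full-or-partial £1,000 increments; reduction = 41 × £28 = £1,148, leaving £686.
Total: £4,410 + £0 + £686 = £5,096.

£5,096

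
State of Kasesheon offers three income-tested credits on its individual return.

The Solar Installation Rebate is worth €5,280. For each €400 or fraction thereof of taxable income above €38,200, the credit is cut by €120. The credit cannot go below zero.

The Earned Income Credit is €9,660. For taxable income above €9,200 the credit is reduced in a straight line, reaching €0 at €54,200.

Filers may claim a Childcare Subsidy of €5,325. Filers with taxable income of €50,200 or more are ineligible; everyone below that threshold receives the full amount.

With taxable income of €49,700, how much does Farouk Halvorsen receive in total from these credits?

€8,091

Solar Installation Rebate: income exceeds €38,200 by €11,500, which is 29 full-or-partial €400 increments; reduction = 29 × €120 = €3,480, leaving €1,800.
Earned Income Credit: €49,700 is €40,500 into a €45,000 phase-out range, leaving 4,500/45,000 of the credit: €9,660 × 4,500/45,000 = €966.
Childcare Subsidy: €49,700 is below the €50,200 cutoff, so the full €5,325 applies.
Total: €1,800 + €966 + €5,325 = €8,091.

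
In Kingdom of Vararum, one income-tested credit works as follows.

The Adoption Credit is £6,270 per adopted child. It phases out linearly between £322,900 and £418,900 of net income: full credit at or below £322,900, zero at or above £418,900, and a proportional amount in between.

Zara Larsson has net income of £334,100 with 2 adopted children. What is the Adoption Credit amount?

£11,077

Adoption Credit: base = 2 × £6,270 = £12,540. £334,100 is £11,200 into a £96,000 phase-out range, leaving 84,800/96,000 of the credit: £12,540 × 84,800/96,000 = £11,077.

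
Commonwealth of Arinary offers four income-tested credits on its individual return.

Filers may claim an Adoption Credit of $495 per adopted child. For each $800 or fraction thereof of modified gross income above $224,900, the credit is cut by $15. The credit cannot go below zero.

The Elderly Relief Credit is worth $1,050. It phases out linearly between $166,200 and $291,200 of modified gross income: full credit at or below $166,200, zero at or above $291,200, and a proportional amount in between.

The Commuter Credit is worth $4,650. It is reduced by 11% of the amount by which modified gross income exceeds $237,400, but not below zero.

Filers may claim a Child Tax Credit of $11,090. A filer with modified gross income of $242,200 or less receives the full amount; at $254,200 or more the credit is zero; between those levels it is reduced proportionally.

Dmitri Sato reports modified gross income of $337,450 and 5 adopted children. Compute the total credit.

$360

Adoption Credit: base = 5 × $495 = $2,475. income exceeds $224,900 by $112,550, which is 141 full-or-partial $800 increments; reduction = 141 × $15 = $2,115, leaving $360.
Elderly Relief Credit: $337,450 is at or above $291,200, so the credit is $0.
Commuter Credit: 11% of the $100,050 excess over $237,400 is $11,005.50 ≥ base, so the credit is $0.
Child Tax Credit: $337,450 is at or above $254,200, so the credit is $0.
Total: $360 + $0 + $0 + $0 = $360.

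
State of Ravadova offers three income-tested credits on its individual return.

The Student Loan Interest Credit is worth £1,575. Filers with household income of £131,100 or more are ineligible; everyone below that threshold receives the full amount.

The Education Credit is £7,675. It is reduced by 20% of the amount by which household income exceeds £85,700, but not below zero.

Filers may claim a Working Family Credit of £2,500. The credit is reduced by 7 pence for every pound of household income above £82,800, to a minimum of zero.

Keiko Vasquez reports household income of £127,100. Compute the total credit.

Student Loan Interest Credit: £127,100 is below the £131,100 cutoff, so the full £1,575 applies.
Education Credit: 20% of the £41,400 excess over £85,700 is £8,280 ≥ base, so the credit is £0.
Working Family Credit: 7% of the £44,300 excess over £82,800 is £3,101 ≥ base, so the credit is £0.
Total: £1,575 + £0 + £0 = £1,575.

£1,575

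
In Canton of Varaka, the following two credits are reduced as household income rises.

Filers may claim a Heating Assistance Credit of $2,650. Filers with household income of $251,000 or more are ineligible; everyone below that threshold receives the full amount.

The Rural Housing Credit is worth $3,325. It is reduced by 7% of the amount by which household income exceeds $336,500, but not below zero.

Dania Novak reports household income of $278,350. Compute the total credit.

$3,325

Heating Assistance Credit: $278,350 meets or exceeds the $251,000 cutoff, so the credit is $0.
Rural Housing Credit: $278,350 is at or below the $336,500 threshold, so the full $3,325 applies.
Total: $0 + $3,325 = $3,325.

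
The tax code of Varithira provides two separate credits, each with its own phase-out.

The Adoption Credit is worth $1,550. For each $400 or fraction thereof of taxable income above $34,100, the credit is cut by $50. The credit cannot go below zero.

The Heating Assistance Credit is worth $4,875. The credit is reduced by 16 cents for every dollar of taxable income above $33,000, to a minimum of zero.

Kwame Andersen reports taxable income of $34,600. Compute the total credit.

Adoption Credit: income exceeds $34,100 by $500, which is 2 full-or-partial $400 increments; reduction = 2 × $50 = $100, leaving $1,450.
Heating Assistance Credit: 16% of the $1,600 excess over $33,000 is $256; credit = $4,875 − $256 = $4,619.
Total: $1,450 + $4,619 = $6,069.

$6,069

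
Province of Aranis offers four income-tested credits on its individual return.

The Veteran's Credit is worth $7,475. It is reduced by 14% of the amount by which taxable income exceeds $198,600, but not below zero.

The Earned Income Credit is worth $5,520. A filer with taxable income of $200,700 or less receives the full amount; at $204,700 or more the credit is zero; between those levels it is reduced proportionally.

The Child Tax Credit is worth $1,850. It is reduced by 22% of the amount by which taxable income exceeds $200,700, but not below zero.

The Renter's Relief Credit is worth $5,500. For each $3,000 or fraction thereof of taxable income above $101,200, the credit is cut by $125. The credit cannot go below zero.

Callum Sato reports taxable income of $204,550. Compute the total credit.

Veteran's Credit: 14% of the $5,950 excess over $198,600 is $833; credit = $7,475 − $833 = $6,642.
Earned Income Credit: $204,550 is $3,850 into a $4,000 phase-out range, leaving 150/4,000 of the credit: $5,520 × 150/4,000 = $207.
Child Tax Credit: 22% of the $3,850 excess over $200,700 is $847; credit = $1,850 − $847 = $1,003.
Renter's Relief Credit: income exceeds $101,200 by $103,350, which is 35 full-or-partial $3,000 increments; reduction = 35 × $125 = $4,375, leaving $1,125.
Total: $6,642 + $207 + $1,003 + $1,125 = $8,977.

$8,977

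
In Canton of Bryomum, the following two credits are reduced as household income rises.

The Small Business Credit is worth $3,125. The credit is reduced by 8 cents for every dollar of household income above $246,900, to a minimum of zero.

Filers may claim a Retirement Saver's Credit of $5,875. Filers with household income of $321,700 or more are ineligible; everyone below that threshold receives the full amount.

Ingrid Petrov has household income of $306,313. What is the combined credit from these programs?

Small Business Credit: 8% of the $59,413 excess over $246,900 is $4,753.04 ≥ base, so the credit is $0.
Retirement Saver's Credit: $306,313 is below the $321,700 cutoff, so the full $5,875 applies.
Total: $0 + $5,875 = $5,875.

$5,875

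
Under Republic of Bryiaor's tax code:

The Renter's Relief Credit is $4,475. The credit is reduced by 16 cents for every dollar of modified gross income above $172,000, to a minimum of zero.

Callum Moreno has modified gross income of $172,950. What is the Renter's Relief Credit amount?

$4,323

Renter's Relief Credit: 16% of the $950 excess over $172,000 is $152; credit = $4,475 − $152 = $4,323.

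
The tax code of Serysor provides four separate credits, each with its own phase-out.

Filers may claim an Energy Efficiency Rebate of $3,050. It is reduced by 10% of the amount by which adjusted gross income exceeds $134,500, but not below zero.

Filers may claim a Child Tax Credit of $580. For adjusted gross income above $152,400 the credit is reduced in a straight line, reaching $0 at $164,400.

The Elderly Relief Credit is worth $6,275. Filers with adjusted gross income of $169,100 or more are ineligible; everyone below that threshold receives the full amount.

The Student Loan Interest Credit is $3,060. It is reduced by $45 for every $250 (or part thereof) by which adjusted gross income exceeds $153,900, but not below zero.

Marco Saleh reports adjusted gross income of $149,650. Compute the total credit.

Energy Efficiency Rebate: 10% of the $15,150 excess over $134,500 is $1,515; credit = $3,050 − $1,515 = $1,535.
Child Tax Credit: $149,650 is at or below the $152,400 threshold, so the full $580 applies.
Elderly Relief Credit: $149,650 is below the $169,100 cutoff, so the full $6,275 applies.
Student Loan Interest Credit: $149,650 is at or below the $153,900 threshold, so the full $3,060 applies.
Total: $1,535 + $580 + $6,275 + $3,060 = $11,450.

$11,450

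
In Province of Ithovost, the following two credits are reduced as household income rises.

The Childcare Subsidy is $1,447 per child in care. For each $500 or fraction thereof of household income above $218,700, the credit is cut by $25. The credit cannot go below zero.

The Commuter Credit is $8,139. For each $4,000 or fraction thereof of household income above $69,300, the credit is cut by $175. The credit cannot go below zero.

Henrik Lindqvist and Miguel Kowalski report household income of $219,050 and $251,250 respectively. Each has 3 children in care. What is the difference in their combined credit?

$3,025

Henrik ($219,050): Childcare Subsidy: base = 3 × $1,447 = $4,341. income exceeds $218,700 by $350, which is 1 full-or-partial $500 increment; reduction = 1 × $25 = $25, leaving $4,316. Commuter Credit: income exceeds $69,300 by $149,750, which is 38 full-or-partial $4,000 increments; reduction = 38 × $175 = $6,650, leaving $1,489. total $4,316 + $1,489 = $5,805
Miguel ($251,250): Childcare Subsidy: base = 3 × $1,447 = $4,341. income exceeds $218,700 by $32,550, which is 66 full-or-partial $500 increments; reduction = 66 × $25 = $1,650, leaving $2,691. Commuter Credit: income exceeds $69,300 by $181,950, which is 46 full-or-partial $4,000 increments; reduction = 46 × $175 = $8,050, leaving $89. total $2,691 + $89 = $2,780
Difference: |$5,805 − $2,780| = $3,025.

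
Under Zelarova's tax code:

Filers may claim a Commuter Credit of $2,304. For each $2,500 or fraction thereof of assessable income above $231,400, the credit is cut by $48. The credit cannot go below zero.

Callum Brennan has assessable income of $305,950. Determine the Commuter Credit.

Commuter Credit: income exceeds $231,400 by $74,550, which is 30 full-or-partial $2,500 increments; reduction = 30 × $48 = $1,440, leaving $864.

$864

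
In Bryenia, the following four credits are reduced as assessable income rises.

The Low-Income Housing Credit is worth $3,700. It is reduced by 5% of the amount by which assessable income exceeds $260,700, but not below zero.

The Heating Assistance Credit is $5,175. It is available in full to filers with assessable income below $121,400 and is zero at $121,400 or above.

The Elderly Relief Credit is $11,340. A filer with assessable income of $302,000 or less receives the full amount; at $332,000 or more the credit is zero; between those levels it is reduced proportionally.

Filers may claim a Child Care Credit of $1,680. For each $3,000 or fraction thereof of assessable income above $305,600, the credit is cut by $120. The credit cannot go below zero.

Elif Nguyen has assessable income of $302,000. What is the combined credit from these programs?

Low-Income Housing Credit: 5% of the $41,300 excess over $260,700 is $2,065; credit = $3,700 − $2,065 = $1,635.
Heating Assistance Credit: $302,000 meets or exceeds the $121,400 cutoff, so the credit is $0.
Elderly Relief Credit: $302,000 is at or below the $302,000 threshold, so the full $11,340 applies.
Child Care Credit: $302,000 is at or below the $305,600 threshold, so the full $1,680 applies.
Total: $1,635 + $0 + $11,340 + $1,680 = $14,655.

$14,655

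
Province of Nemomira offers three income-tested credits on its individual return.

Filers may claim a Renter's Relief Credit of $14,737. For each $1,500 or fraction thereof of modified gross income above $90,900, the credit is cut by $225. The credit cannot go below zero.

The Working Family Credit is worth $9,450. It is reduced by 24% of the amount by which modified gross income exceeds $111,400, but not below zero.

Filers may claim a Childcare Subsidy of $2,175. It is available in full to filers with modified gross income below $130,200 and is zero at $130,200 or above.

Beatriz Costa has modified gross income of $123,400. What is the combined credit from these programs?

Renter's Relief Credit: income exceeds $90,900 by $32,500, which is 22 full-or-partial $1,500 increments; reduction = 22 × $225 = $4,950, leaving $9,787.
Working Family Credit: 24% of the $12,000 excess over $111,400 is $2,880; credit = $9,450 − $2,880 = $6,570.
Childcare Subsidy: $123,400 is below the $130,200 cutoff, so the full $2,175 applies.
Total: $9,787 + $6,570 + $2,175 = $18,532.

$18,532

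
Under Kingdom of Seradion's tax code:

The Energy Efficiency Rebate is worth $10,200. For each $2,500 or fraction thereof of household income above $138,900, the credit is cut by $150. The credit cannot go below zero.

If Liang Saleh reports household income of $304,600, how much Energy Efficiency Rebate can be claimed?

$150

Energy Efficiency Rebate: income exceeds $138,900 by $165,700, which is 67 full-or-partial $2,500 increments; reduction = 67 × $150 = $10,050, leaving $150.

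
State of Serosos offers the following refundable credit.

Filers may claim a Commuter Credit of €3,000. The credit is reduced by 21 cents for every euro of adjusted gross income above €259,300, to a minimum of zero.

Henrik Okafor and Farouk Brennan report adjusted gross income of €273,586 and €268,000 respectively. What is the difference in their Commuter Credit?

Henrik (€273,586): Commuter Credit: 21% of the €14,286 excess over €259,300 is €3,000.06 ≥ base, so the credit is €0.
Farouk (€268,000): Commuter Credit: 21% of the €8,700 excess over €259,300 is €1,827; credit = €3,000 − €1,827 = €1,173.
Difference: |€0 − €1,173| = €1,173.

€1,173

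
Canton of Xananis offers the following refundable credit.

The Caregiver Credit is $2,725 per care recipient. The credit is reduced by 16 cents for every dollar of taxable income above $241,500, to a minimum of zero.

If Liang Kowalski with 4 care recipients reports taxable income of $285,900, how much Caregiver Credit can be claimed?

Caregiver Credit: base = 4 × $2,725 = $10,900. 16% of the $44,400 excess over $241,500 is $7,104; credit = $10,900 − $7,104 = $3,796.

$3,796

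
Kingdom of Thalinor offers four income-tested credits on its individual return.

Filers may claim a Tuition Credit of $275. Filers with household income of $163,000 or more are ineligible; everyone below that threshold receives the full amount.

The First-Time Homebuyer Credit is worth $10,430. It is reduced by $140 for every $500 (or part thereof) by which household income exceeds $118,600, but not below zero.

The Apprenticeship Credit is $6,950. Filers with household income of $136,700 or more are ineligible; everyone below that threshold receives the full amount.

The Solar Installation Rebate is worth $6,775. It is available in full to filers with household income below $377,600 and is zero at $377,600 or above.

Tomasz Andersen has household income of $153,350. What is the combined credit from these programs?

$7,680

Tuition Credit: $153,350 is below the $163,000 cutoff, so the full $275 applies.
First-Time Homebuyer Credit: income exceeds $118,600 by $34,750, which is 70 full-or-partial $500 increments; reduction = 70 × $140 = $9,800, leaving $630.
Apprenticeship Credit: $153,350 meets or exceeds the $136,700 cutoff, so the credit is $0.
Solar Installation Rebate: $153,350 is below the $377,600 cutoff, so the full $6,775 applies.
Total: $275 + $630 + $0 + $6,775 = $7,680.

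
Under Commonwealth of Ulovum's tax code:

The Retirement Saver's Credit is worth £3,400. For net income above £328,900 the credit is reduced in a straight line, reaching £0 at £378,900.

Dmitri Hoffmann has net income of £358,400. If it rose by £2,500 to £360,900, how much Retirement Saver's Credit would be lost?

At £358,400 — £358,400 is £29,500 into a £50,000 phase-out range, leaving 20,500/50,000 of the credit: £3,400 × 20,500/50,000 = £1,394.
At £360,900 — £360,900 is £32,000 into a £50,000 phase-out range, leaving 18,000/50,000 of the credit: £3,400 × 18,000/50,000 = £1,224.
Lost: £1,394 − £1,224 = £170.

£170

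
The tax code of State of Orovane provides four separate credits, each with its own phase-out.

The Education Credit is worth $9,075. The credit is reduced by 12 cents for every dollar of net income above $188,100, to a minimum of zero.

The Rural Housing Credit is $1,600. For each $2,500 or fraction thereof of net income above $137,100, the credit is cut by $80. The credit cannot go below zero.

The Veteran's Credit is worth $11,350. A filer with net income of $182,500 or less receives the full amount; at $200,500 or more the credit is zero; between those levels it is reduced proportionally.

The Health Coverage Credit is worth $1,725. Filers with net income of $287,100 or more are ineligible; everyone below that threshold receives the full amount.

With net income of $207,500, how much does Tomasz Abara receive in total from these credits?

$8,472

Education Credit: 12% of the $19,400 excess over $188,100 is $2,328; credit = $9,075 − $2,328 = $6,747.
Rural Housing Credit: income exceeds $137,100 by $70,400 → 29 increments × $80 = $2,320 ≥ base, so the credit is $0.
Veteran's Credit: $207,500 is at or above $200,500, so the credit is $0.
Health Coverage Credit: $207,500 is below the $287,100 cutoff, so the full $1,725 applies.
Total: $6,747 + $0 + $0 + $1,725 = $8,472.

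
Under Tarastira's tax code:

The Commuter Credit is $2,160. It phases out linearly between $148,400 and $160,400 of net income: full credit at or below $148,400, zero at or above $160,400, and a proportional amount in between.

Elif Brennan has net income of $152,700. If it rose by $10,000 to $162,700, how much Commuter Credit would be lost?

$1,386

At $152,700 — $152,700 is $4,300 into a $12,000 phase-out range, leaving 7,700/12,000 of the credit: $2,160 × 7,700/12,000 = $1,386.
At $162,700 — $162,700 is at or above $160,400, so the credit is $0.
Lost: $1,386 − $0 = $1,386.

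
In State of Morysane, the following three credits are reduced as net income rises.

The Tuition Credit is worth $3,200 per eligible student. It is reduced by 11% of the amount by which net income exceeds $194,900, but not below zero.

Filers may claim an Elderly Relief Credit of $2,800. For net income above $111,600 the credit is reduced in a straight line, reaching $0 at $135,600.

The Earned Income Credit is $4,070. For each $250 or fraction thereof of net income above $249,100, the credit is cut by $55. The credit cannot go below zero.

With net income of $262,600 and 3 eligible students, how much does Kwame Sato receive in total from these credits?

Tuition Credit: base = 3 × $3,200 = $9,600. 11% of the $67,700 excess over $194,900 is $7,447; credit = $9,600 − $7,447 = $2,153.
Elderly Relief Credit: $262,600 is at or above $135,600, so the credit is $0.
Earned Income Credit: income exceeds $249,100 by $13,500, which is 54 full-or-partial $250 increments; reduction = 54 × $55 = $2,970, leaving $1,100.
Total: $2,153 + $0 + $1,100 = $3,253.

$3,253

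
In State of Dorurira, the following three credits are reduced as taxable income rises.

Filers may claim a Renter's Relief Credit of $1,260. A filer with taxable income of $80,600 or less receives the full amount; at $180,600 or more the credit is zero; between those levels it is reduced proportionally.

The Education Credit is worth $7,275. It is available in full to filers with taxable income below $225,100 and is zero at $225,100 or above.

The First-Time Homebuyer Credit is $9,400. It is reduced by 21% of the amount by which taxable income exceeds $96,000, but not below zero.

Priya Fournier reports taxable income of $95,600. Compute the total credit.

Renter's Relief Credit: $95,600 is $15,000 into a $100,000 phase-out range, leaving 85,000/100,000 of the credit: $1,260 × 85,000/100,000 = $1,071.
Education Credit: $95,600 is below the $225,100 cutoff, so the full $7,275 applies.
First-Time Homebuyer Credit: $95,600 is at or below the $96,000 threshold, so the full $9,400 applies.
Total: $1,071 + $7,275 + $9,400 = $17,746.

$17,746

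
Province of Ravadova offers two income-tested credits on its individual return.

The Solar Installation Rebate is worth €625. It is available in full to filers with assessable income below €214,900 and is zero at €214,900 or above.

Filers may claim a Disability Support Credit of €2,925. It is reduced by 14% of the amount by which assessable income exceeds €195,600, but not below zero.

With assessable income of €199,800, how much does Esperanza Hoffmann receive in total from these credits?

€2,962

Solar Installation Rebate: €199,800 is below the €214,900 cutoff, so the full €625 applies.
Disability Support Credit: 14% of the €4,200 excess over €195,600 is €588; credit = €2,925 − €588 = €2,337.
Total: €625 + €2,337 = €2,962.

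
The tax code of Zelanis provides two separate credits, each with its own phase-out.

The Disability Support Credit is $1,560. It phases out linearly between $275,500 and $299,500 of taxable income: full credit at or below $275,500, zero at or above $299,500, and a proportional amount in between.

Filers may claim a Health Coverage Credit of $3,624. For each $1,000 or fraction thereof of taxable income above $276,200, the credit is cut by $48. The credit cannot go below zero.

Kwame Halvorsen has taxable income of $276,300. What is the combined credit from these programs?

$5,084

Disability Support Credit: $276,300 is $800 into a $24,000 phase-out range, leaving 23,200/24,000 of the credit: $1,560 × 23,200/24,000 = $1,508.
Health Coverage Credit: income exceeds $276,200 by $100, which is 1 full-or-partial $1,000 increment; reduction = 1 × $48 = $48, leaving $3,576.
Total: $1,508 + $3,576 = $5,084.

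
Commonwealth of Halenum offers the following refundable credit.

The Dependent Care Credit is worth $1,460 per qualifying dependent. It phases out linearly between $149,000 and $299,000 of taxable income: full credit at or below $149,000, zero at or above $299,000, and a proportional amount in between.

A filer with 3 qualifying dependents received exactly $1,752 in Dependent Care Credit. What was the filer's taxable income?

Full credit = 3 × $1,460 = $4,380.
$1,752 is 1,752/4,380 of the full $4,380, so 2,628/4,380 of the $150,000 range has been used: income = $149,000 + $150,000 × 2,628/4,380 = $239,000.

$239,000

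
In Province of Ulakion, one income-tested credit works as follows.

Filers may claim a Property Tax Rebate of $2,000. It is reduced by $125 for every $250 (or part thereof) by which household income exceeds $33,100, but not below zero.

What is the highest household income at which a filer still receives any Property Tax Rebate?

After 15 increments the reduction is 15 × $125 = $1,875, leaving $125; one more increment wipes it out. Increment 15 ends at excess 15 × $250 = $3,750, so the highest qualifying income is $33,100 + $3,750 = $36,850.

$36,850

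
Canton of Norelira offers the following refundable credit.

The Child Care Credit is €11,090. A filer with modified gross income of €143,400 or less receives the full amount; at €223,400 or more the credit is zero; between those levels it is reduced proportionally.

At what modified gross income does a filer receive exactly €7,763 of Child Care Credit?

€7,763 is 7,763/11,090 of the full €11,090, so 3,327/11,090 of the €80,000 range has been used: income = €143,400 + €80,000 × 3,327/11,090 = €167,400.

€167,400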